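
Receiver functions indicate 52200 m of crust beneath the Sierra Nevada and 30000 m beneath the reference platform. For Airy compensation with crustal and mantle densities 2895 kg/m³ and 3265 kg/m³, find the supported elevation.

2520 m

Excess crust Δ = 52200 m − 30000 m = 22200 m, split between elevation h and root r with h + r = Δ.
Airy balance ρ_c h = (ρ_m − ρ_c) r gives r = h ρ_c/(ρ_m − ρ_c), so h (1 + ρ_c/(ρ_m − ρ_c)) = Δ, i.e. h = Δ (ρ_m − ρ_c)/ρ_m.
h = 22200 m × 370/3265 = 2520 m.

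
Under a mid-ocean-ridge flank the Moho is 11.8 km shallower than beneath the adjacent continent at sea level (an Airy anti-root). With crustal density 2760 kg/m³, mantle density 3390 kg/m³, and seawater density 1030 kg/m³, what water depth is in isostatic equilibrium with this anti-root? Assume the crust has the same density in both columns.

4.3 km

Replacing a thickness d of crust by seawater at the top must be balanced by replacing crust with mantle at the base: d (ρ_c − ρ_w) = a (ρ_m − ρ_c).
d = a (ρ_m − ρ_c)/(ρ_c − ρ_w) = 11.8 km × 630/1730 = 4.3 km.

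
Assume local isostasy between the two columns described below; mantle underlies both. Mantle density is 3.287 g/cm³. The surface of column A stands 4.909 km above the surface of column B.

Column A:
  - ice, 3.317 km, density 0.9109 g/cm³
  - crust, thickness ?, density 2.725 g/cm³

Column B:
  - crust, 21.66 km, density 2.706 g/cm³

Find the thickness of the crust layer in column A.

Take the compensation level at the base of the deeper column (depth z_c below the surface of column A) and equate Σ ρ_i t_i down to z_c; mantle fills any gap and the z_c terms cancel.
Column A: 3.317×0.9109 + x×2.725 + (z_c − 3.317 − x)×3.287
Column B: 4.909×0 + 21.66×2.706 + (z_c − 4.909 − 21.66)×3.287
The z_c×3.287 term appears on both sides and cancels. Collect the known terms of each column as K = Σ(ρt)_known − 3.287 × (depth of known layers): K_A = 3.0214553 − 3.287×3.317 = −7.8815237; K_B = 58.61196 − 3.287×(4.909 + 21.66) = −28.720343.
Balance: K_A − x×(3.287 − 2.725) = K_B, so x = (K_A − K_B)/(3.287 − 2.725) = 20.8388/0.562 = 37.1 km.

37.1 km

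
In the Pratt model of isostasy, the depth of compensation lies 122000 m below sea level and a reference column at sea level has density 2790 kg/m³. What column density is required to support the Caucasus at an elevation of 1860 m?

Pratt balance: ρ_ref D = ρ (D + h).
ρ = ρ_ref D/(D + h) = 2790 × 122000 m/(122000 m + 1860 m) = 2750 kg/m³.

2750 kg/m³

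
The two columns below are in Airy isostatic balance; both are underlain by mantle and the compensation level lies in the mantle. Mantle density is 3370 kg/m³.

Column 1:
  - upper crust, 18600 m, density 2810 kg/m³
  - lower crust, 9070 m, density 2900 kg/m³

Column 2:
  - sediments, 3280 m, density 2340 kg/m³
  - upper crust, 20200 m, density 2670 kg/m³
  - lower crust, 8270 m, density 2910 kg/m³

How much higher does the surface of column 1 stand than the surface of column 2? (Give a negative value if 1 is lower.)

−1970 m

For any compensation level in the mantle, the mantle terms cancel and isostasy reduces to e = (Σt_1 − Σt_2) − (Σ(ρt)_1 − Σ(ρt)_2) / ρ_m.
Σt_1 = 27670 m; Σt_2 = 31750 m; Σ(ρt)_1 = 78569000; Σ(ρt)_2 = 85674900 (in m·kg/m³).
e = (27670 − 31750) − (78569000 − 85674900) / 3370 = −1970 m.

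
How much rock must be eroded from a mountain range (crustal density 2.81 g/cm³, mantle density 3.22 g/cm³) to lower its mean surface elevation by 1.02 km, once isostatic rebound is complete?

8.01 km

Net drop Δ = e − u = e − e ρ_c/ρ_m = e (ρ_m − ρ_c)/ρ_m.
e = Δ ρ_m/(ρ_m − ρ_c) = 1.02 km × 3.22/0.41 = 8.01 km.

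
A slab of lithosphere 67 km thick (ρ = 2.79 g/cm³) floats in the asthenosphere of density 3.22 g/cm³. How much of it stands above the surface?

Floating equilibrium: submerged depth d = t ρ_obj/ρ_fluid = 67 km × 2.79/3.22 = 58.05 km.
Freeboard = t − d = 67 km − 58.05 km = 8.95 km.

8.95 km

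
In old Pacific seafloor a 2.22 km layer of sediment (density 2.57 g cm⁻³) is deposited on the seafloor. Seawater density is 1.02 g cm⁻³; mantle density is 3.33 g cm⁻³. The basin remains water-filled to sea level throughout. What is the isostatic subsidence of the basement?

Submarine loading: the sediment displaces seawater, and the subsidence is in turn flooded, so s (ρ_m − ρ_w) = t (ρ_sed − ρ_w).
s = 2.22 km × (2.57 − 1.02) / (3.33 − 1.02) = 1.49 km.

1.49 km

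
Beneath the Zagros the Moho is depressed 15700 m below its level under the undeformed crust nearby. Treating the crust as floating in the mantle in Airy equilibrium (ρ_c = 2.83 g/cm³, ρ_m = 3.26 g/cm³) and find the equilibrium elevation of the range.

2390 m

In Airy isostatic equilibrium: ρ_c h = (ρ_m − ρ_c) r.
h = r (ρ_m − ρ_c) / ρ_c = 15700 m × (3.26 − 2.83) / 2.83 = 2390 m.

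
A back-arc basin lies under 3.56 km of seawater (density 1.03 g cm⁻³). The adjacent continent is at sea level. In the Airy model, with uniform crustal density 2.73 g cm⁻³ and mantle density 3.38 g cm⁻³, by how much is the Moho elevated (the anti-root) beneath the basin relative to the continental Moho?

9.31 km

Isostatic balance requires: replacing crust with seawater at the top is compensated by replacing crust with mantle at the base: d (ρ_c − ρ_w) = a (ρ_m − ρ_c).
a = d (ρ_c − ρ_w)/(ρ_m − ρ_c) = 3.56 km × 1.7/0.65 = 9.31 km.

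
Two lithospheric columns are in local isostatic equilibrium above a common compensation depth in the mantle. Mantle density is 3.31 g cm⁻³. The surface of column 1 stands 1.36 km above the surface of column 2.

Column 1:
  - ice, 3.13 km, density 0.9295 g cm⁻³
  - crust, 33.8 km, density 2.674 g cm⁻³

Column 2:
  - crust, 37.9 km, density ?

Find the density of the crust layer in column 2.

Take the compensation level at the base of the deeper column (depth z_c below the surface of column 1) and equate Σ ρ_i t_i down to z_c; mantle fills any gap and the z_c terms cancel.
Column 1: 3.13×0.9295 + 33.8×2.674 + (z_c − 36.93)×3.31
Column 2: 1.36×0 + 37.9×ρ + (z_c − 1.36 − 37.9)×3.31
The z_c×3.31 term appears on both sides and cancels. Collect the known terms of each column as K = Σ(ρt)_known − 3.31 × (depth of known layers): K_1 = 93.290535 − 3.31×36.93 = −28.947765; K_2 = 0 − 3.31×(1.36 + 37.9) = −129.9506.
Balance: K_1 = K_2 + 37.9×ρ, so ρ = (K_1 − K_2)/37.9 = 101.003/37.9 = 2.66 g cm⁻³.

2.66 g cm⁻³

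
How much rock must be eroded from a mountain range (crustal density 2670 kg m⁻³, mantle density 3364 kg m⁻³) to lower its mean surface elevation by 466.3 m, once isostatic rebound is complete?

2260 m

Net drop Δ = e − u = e − e ρ_c/ρ_m = e (ρ_m − ρ_c)/ρ_m.
e = Δ ρ_m/(ρ_m − ρ_c) = 466.3 m × 3364/694 = 2260 m.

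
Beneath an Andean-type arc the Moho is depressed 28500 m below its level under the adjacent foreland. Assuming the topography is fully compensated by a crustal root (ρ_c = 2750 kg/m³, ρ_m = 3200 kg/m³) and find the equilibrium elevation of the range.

For local isostatic compensation: ρ_c h = (ρ_m − ρ_c) r.
h = r (ρ_m − ρ_c) / ρ_c = 28500 m × (3200 − 2750) / 2750 = 4660 m.

4660 m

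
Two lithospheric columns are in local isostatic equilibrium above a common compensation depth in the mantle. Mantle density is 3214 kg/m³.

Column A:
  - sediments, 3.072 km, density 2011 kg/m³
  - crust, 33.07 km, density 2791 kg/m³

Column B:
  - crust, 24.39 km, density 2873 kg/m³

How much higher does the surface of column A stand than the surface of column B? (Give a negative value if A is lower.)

For any compensation level in the mantle, the mantle terms cancel and isostasy reduces to e = (Σt_A − Σt_B) − (Σ(ρt)_A − Σ(ρt)_B) / ρ_m.
Σt_A = 36.142 km; Σt_B = 24.39 km; Σ(ρt)_A = 98476.162; Σ(ρt)_B = 70072.47 (in km·kg/m³).
e = (36.142 − 24.39) − (98476.162 − 70072.47) / 3214 = 2.91 km.

2.91 km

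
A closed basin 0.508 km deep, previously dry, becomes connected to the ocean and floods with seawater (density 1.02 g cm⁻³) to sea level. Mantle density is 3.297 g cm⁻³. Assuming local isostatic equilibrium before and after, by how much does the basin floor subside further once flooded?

After flooding the water column is d + s deep. Its weight must equal the weight of mantle displaced by the extra subsidence s: (d + s) ρ_w = s ρ_m.
s = d ρ_w / (ρ_m − ρ_w) = 0.508 km × 1.02/(3.297 − 1.02) = 0.228 km.

0.228 km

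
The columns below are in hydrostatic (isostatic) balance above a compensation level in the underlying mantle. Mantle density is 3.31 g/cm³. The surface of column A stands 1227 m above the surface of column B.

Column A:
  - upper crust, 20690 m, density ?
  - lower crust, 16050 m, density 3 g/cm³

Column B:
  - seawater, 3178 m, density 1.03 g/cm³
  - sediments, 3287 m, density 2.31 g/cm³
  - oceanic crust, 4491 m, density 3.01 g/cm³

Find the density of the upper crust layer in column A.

2.78 g/cm³

Take the compensation level at the base of the deeper column (depth z_c below the surface of column A) and equate Σ ρ_i t_i down to z_c; mantle fills any gap and the z_c terms cancel.
Column A: 20690×ρ + 16050×3 + (z_c − 36740)×3.31
Column B: 1227×0 + 3178×1.03 + 3287×2.31 + 4491×3.01 + (z_c − 1227 − 10956)×3.31
The z_c×3.31 term appears on both sides and cancels. Collect the known terms of each column as K = Σ(ρt)_known − 3.31 × (depth of known layers): K_A = 48150 − 3.31×36740 = −73459.4; K_B = 24384.22 − 3.31×(1227 + 10956) = −15941.51.
Balance: K_A + 20690×ρ = K_B, so ρ = (K_B − K_A)/20690 = 57517.9/20690 = 2.78 g/cm³.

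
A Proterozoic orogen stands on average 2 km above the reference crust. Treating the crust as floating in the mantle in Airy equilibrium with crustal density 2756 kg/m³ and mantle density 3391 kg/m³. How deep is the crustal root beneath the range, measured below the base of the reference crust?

For local isostatic compensation: the weight of the topography is balanced by the buoyancy of the root, ρ_c h = (ρ_m − ρ_c) r.
r = h · ρ_c / (ρ_m − ρ_c) = 2 km × 2756 / (3391 − 2756) = 8.68 km.

8.68 km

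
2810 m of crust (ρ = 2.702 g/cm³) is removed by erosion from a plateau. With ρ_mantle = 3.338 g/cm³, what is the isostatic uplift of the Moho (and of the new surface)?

Unloading: uplift u = e ρ_c/ρ_m = 2810 m × 2.702/3.338 = 2270 m.

2270 m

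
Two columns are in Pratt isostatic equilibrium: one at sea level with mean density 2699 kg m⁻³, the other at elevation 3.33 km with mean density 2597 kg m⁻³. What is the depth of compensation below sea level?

84.8 km

ρ_ref D = ρ (D + h) → D (ρ_ref − ρ) = ρ h.
D = ρ h/(ρ_ref − ρ) = 2597 × 3.33 km/(2699 − 2597) = 84.8 km.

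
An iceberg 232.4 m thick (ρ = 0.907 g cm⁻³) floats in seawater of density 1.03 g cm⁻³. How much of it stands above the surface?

Floating equilibrium: submerged depth d = t ρ_obj/ρ_fluid = 232.4 m × 0.907/1.03 = 204.6 m.
Freeboard = t − d = 232.4 m − 204.6 m = 27.8 m.

27.8 m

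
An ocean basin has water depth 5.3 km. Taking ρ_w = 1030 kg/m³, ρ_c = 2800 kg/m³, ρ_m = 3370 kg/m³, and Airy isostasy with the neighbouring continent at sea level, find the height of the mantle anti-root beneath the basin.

Balancing pressure at the compensation depth: replacing crust with seawater at the top is compensated by replacing crust with mantle at the base: d (ρ_c − ρ_w) = a (ρ_m − ρ_c).
a = d (ρ_c − ρ_w)/(ρ_m − ρ_c) = 5.3 km × 1770/570 = 16.5 km.

16.5 km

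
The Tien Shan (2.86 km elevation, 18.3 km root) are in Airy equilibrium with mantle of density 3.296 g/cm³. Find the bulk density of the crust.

ρ_c h = (ρ_m − ρ_c) r → ρ_c (h + r) = ρ_m r → ρ_c = ρ_m r / (h + r).
ρ_c = 3.296 × 18.3 km / (2.86 km + 18.3 km) = 2.85 g/cm³.

2.85 g/cm³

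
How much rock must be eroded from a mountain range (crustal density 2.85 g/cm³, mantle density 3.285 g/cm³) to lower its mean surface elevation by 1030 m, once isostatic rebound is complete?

7780 m

Net drop Δ = e − u = e − e ρ_c/ρ_m = e (ρ_m − ρ_c)/ρ_m.
e = Δ ρ_m/(ρ_m − ρ_c) = 1030 m × 3.285/0.435 = 7780 m.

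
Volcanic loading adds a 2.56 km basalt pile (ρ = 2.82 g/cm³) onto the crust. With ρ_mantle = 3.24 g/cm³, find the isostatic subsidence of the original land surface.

2.23 km

Subaerial loading: s = t ρ_load / ρ_m.
s = 2.56 km × 2.82/3.24 = 2.23 km.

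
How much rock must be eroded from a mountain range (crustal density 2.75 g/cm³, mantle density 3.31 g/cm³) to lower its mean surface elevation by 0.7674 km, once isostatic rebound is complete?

4.54 km

Net drop Δ = e − u = e − e ρ_c/ρ_m = e (ρ_m − ρ_c)/ρ_m.
e = Δ ρ_m/(ρ_m − ρ_c) = 0.7674 km × 3.31/0.56 = 4.54 km.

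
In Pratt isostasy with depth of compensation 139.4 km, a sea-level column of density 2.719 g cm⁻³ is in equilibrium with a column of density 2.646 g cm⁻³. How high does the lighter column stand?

3.85 km

ρ_ref D = ρ (D + h) → h = D (ρ_ref − ρ)/ρ.
h = 139.4 km × (2.719 − 2.646)/2.646 = 3.85 km.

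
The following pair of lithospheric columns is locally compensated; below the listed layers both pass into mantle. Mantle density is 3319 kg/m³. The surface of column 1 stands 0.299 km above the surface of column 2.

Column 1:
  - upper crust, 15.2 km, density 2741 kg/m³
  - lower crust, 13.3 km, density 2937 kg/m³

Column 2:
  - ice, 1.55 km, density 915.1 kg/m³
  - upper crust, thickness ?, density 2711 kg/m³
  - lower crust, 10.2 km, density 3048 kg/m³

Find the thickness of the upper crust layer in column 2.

10.5 km

Take the compensation level at the base of the deeper column (depth z_c below the surface of column 1) and equate Σ ρ_i t_i down to z_c; mantle fills any gap and the z_c terms cancel.
Column 1: 15.2×2741 + 13.3×2937 + (z_c − 28.5)×3319
Column 2: 0.299×0 + 1.55×915.1 + x×2711 + 10.2×3048 + (z_c − 0.299 − 11.75 − x)×3319
The z_c×3319 term appears on both sides and cancels. Collect the known terms of each column as K = Σ(ρt)_known − 3319 × (depth of known layers): K_1 = 80725.3 − 3319×28.5 = −13866.2; K_2 = 32508.005 − 3319×(0.299 + 11.75) = −7482.626.
Balance: K_1 = K_2 − x×(3319 − 2711), so x = (K_2 − K_1)/(3319 − 2711) = 6383.57/608 = 10.5 km.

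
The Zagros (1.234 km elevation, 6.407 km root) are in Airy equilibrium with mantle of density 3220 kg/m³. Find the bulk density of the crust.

ρ_c h = (ρ_m − ρ_c) r → ρ_c (h + r) = ρ_m r → ρ_c = ρ_m r / (h + r).
ρ_c = 3220 × 6.407 km / (1.234 km + 6.407 km) = 2700 kg/m³.

2700 kg/m³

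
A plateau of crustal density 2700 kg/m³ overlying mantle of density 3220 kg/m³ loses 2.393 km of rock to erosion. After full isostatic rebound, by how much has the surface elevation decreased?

0.386 km

Rebound u = e ρ_c/ρ_m = 2.393 km × 2700/3220 = 2.007 km.
Net surface drop = e − u = 2.393 km − 2.007 km = e (ρ_m − ρ_c)/ρ_m = 0.386 km.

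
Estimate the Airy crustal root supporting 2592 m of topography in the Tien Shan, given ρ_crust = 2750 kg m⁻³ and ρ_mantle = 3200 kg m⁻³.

Isostatic balance requires: the weight of the topography is balanced by the buoyancy of the root, ρ_c h = (ρ_m − ρ_c) r.
r = h · ρ_c / (ρ_m − ρ_c) = 2592 m × 2750 / (3200 − 2750) = 15800 m.

15800 m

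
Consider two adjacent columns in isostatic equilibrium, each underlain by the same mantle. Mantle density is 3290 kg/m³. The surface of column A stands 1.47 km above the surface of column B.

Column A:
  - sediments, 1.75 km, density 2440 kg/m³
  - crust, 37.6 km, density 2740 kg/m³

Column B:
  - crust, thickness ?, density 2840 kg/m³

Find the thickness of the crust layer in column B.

Take the compensation level at the base of the deeper column (depth z_c below the surface of column A) and equate Σ ρ_i t_i down to z_c; mantle fills any gap and the z_c terms cancel.
Column A: 1.75×2440 + 37.6×2740 + (z_c − 39.35)×3290
Column B: 1.47×0 + x×2840 + (z_c − 1.47 − 0 − x)×3290
The z_c×3290 term appears on both sides and cancels. Collect the known terms of each column as K = Σ(ρt)_known − 3290 × (depth of known layers): K_A = 107294 − 3290×39.35 = −22167.5; K_B = 0 − 3290×(1.47 + 0) = −4836.3.
Balance: K_A = K_B − x×(3290 − 2840), so x = (K_B − K_A)/(3290 − 2840) = 17331.2/450 = 38.5 km.

38.5 km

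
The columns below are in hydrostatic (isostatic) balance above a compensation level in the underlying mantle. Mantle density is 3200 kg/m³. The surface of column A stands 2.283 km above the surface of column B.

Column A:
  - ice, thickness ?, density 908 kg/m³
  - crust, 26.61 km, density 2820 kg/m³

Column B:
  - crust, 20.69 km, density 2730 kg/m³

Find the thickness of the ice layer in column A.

Take the compensation level at the base of the deeper column (depth z_c below the surface of column A) and equate Σ ρ_i t_i down to z_c; mantle fills any gap and the z_c terms cancel.
Column A: x×908 + 26.61×2820 + (z_c − 26.61 − x)×3200
Column B: 2.283×0 + 20.69×2730 + (z_c − 2.283 − 20.69)×3200
The z_c×3200 term appears on both sides and cancels. Collect the known terms of each column as K = Σ(ρt)_known − 3200 × (depth of known layers): K_A = 75040.2 − 3200×26.61 = −10111.8; K_B = 56483.7 − 3200×(2.283 + 20.69) = −17029.9.
Balance: K_A − x×(3200 − 908) = K_B, so x = (K_A − K_B)/(3200 − 908) = 6918.1/2292 = 3.02 km.

3.02 km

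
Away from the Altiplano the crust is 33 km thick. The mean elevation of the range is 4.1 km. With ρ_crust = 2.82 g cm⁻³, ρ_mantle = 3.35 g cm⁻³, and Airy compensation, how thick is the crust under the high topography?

Root depth r = h ρ_c / (ρ_m − ρ_c) = 4.1 km × 2.82 / 0.53 = 21.82 km.
Total thickness = T + h + r = 33 km + 4.1 km + 21.82 km = 58.9 km.

58.9 km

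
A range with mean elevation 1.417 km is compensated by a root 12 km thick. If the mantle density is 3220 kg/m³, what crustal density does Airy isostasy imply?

ρ_c h = (ρ_m − ρ_c) r → ρ_c (h + r) = ρ_m r → ρ_c = ρ_m r / (h + r).
ρ_c = 3220 × 12 km / (1.417 km + 12 km) = 2880 kg/m³.

2880 kg/m³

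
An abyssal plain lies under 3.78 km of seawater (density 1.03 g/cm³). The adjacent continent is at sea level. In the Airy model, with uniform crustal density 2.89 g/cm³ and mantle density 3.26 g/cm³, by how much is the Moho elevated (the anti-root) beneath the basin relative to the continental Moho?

19 km

Isostatic balance requires: replacing crust with seawater at the top is compensated by replacing crust with mantle at the base: d (ρ_c − ρ_w) = a (ρ_m − ρ_c).
a = d (ρ_c − ρ_w)/(ρ_m − ρ_c) = 3.78 km × 1.86/0.37 = 19 km.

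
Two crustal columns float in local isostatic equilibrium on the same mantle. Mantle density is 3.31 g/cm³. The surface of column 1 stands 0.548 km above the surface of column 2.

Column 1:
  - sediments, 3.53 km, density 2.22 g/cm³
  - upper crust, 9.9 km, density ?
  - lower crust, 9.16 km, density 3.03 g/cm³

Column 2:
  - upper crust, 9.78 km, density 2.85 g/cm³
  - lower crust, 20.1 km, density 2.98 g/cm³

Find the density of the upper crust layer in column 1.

2.65 g/cm³

Take the compensation level at the base of the deeper column (depth z_c below the surface of column 1) and equate Σ ρ_i t_i down to z_c; mantle fills any gap and the z_c terms cancel.
Column 1: 3.53×2.22 + 9.9×ρ + 9.16×3.03 + (z_c − 22.59)×3.31
Column 2: 0.548×0 + 9.78×2.85 + 20.1×2.98 + (z_c − 0.548 − 29.88)×3.31
The z_c×3.31 term appears on both sides and cancels. Collect the known terms of each column as K = Σ(ρt)_known − 3.31 × (depth of known layers): K_1 = 35.5914 − 3.31×22.59 = −39.1815; K_2 = 87.771 − 3.31×(0.548 + 29.88) = −12.94568.
Balance: K_1 + 9.9×ρ = K_2, so ρ = (K_2 − K_1)/9.9 = 26.2358/9.9 = 2.65 g/cm³.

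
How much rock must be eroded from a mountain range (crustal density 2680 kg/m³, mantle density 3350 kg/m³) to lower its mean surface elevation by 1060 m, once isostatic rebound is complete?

5300 m

Net drop Δ = e − u = e − e ρ_c/ρ_m = e (ρ_m − ρ_c)/ρ_m.
e = Δ ρ_m/(ρ_m − ρ_c) = 1060 m × 3350/670 = 5300 m.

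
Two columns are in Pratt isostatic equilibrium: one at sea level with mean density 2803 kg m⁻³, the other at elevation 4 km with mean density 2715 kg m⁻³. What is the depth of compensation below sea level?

123 km

ρ_ref D = ρ (D + h) → D (ρ_ref − ρ) = ρ h.
D = ρ h/(ρ_ref − ρ) = 2715 × 4 km/(2803 − 2715) = 123 km.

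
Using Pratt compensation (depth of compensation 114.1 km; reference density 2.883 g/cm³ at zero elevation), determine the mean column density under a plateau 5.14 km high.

Pratt balance: ρ_ref D = ρ (D + h).
ρ = ρ_ref D/(D + h) = 2.883 × 114.1 km/(114.1 km + 5.14 km) = 2.76 g/cm³.

2.76 g/cm³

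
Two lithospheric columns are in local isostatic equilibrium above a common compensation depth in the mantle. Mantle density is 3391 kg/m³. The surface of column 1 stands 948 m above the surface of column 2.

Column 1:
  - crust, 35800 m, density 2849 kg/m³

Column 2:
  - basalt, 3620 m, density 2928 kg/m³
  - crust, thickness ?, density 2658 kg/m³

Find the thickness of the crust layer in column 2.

19800 m

Take the compensation level at the base of the deeper column (depth z_c below the surface of column 1) and equate Σ ρ_i t_i down to z_c; mantle fills any gap and the z_c terms cancel.
Column 1: 35800×2849 + (z_c − 35800)×3391
Column 2: 948×0 + 3620×2928 + x×2658 + (z_c − 948 − 3620 − x)×3391
The z_c×3391 term appears on both sides and cancels. Collect the known terms of each column as K = Σ(ρt)_known − 3391 × (depth of known layers): K_1 = 101994200 − 3391×35800 = −19403600; K_2 = 10599360 − 3391×(948 + 3620) = −4890728.
Balance: K_1 = K_2 − x×(3391 − 2658), so x = (K_2 − K_1)/(3391 − 2658) = 14512900/733 = 19800 m.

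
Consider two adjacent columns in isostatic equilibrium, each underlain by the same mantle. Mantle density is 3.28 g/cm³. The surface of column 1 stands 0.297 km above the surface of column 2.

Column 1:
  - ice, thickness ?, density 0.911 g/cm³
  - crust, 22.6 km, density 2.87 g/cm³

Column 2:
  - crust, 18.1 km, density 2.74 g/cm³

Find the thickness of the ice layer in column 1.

Take the compensation level at the base of the deeper column (depth z_c below the surface of column 1) and equate Σ ρ_i t_i down to z_c; mantle fills any gap and the z_c terms cancel.
Column 1: x×0.911 + 22.6×2.87 + (z_c − 22.6 − x)×3.28
Column 2: 0.297×0 + 18.1×2.74 + (z_c − 0.297 − 18.1)×3.28
The z_c×3.28 term appears on both sides and cancels. Collect the known terms of each column as K = Σ(ρt)_known − 3.28 × (depth of known layers): K_1 = 64.862 − 3.28×22.6 = −9.266; K_2 = 49.594 − 3.28×(0.297 + 18.1) = −10.74816.
Balance: K_1 − x×(3.28 − 0.911) = K_2, so x = (K_1 − K_2)/(3.28 − 0.911) = 1.48216/2.369 = 0.626 km.

0.626 km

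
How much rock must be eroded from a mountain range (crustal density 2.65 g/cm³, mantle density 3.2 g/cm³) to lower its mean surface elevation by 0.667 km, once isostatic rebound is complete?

3.88 km

Net drop Δ = e − u = e − e ρ_c/ρ_m = e (ρ_m − ρ_c)/ρ_m.
e = Δ ρ_m/(ρ_m − ρ_c) = 0.667 km × 3.2/0.55 = 3.88 km.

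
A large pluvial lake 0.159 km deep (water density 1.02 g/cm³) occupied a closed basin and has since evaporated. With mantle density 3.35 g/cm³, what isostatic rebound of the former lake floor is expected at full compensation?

u = d ρ_w/ρ_m = 0.159 km × 1.02/3.35 = 0.0484 km.

0.0484 km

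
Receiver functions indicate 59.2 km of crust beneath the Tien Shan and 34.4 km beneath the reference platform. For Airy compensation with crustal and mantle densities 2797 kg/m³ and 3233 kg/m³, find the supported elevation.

Excess crust Δ = 59.2 km − 34.4 km = 24.8 km, split between elevation h and root r with h + r = Δ.
Airy balance ρ_c h = (ρ_m − ρ_c) r gives r = h ρ_c/(ρ_m − ρ_c), so h (1 + ρ_c/(ρ_m − ρ_c)) = Δ, i.e. h = Δ (ρ_m − ρ_c)/ρ_m.
h = 24.8 km × 436/3233 = 3.34 km.

3.34 km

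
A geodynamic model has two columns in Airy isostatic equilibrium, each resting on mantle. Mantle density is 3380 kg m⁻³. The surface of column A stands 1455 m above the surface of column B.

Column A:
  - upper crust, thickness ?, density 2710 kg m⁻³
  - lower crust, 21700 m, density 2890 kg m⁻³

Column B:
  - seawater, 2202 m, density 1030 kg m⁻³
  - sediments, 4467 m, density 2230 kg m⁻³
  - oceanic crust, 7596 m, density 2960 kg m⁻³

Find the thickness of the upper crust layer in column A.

11600 m

Take the compensation level at the base of the deeper column (depth z_c below the surface of column A) and equate Σ ρ_i t_i down to z_c; mantle fills any gap and the z_c terms cancel.
Column A: x×2710 + 21700×2890 + (z_c − 21700 − x)×3380
Column B: 1455×0 + 2202×1030 + 4467×2230 + 7596×2960 + (z_c − 1455 − 14265)×3380
The z_c×3380 term appears on both sides and cancels. Collect the known terms of each column as K = Σ(ρt)_known − 3380 × (depth of known layers): K_A = 62713000 − 3380×21700 = −10633000; K_B = 34713630 − 3380×(1455 + 14265) = −18419970.
Balance: K_A − x×(3380 − 2710) = K_B, so x = (K_A − K_B)/(3380 − 2710) = 7786970/670 = 11600 m.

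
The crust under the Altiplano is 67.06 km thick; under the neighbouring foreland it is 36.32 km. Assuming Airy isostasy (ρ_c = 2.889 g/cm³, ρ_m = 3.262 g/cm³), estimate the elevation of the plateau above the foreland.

3.52 km

Excess crust Δ = 67.06 km − 36.32 km = 30.74 km, split between elevation h and root r with h + r = Δ.
Airy balance ρ_c h = (ρ_m − ρ_c) r gives r = h ρ_c/(ρ_m − ρ_c), so h (1 + ρ_c/(ρ_m − ρ_c)) = Δ, i.e. h = Δ (ρ_m − ρ_c)/ρ_m.
h = 30.74 km × 0.373/3.262 = 3.52 km.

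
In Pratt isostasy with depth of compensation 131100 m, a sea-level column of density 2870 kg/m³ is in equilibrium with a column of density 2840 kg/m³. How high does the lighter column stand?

ρ_ref D = ρ (D + h) → h = D (ρ_ref − ρ)/ρ.
h = 131100 m × (2870 − 2840)/2840 = 1380 m.

1380 m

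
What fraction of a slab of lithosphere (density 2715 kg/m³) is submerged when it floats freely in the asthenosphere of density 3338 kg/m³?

0.813

Submerged fraction = ρ_obj/ρ_fluid = 2715/3338 = 0.813.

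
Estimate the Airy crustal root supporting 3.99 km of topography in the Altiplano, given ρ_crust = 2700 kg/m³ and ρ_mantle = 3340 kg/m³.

Isostatic balance requires: the weight of the topography is balanced by the buoyancy of the root, ρ_c h = (ρ_m − ρ_c) r.
r = h · ρ_c / (ρ_m − ρ_c) = 3.99 km × 2700 / (3340 − 2700) = 16.8 km.

16.8 km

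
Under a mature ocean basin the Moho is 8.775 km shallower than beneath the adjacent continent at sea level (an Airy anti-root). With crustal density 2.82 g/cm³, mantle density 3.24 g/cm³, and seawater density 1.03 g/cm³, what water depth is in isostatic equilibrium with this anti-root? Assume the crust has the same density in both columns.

2.06 km

Replacing a thickness d of crust by seawater at the top must be balanced by replacing crust with mantle at the base: d (ρ_c − ρ_w) = a (ρ_m − ρ_c).
d = a (ρ_m − ρ_c)/(ρ_c − ρ_w) = 8.775 km × 0.42/1.79 = 2.06 km.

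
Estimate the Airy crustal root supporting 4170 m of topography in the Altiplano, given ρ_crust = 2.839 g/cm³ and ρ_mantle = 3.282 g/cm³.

For local isostatic compensation: the weight of the topography is balanced by the buoyancy of the root, ρ_c h = (ρ_m − ρ_c) r.
r = h · ρ_c / (ρ_m − ρ_c) = 4170 m × 2.839 / (3.282 − 2.839) = 26700 m.

26700 m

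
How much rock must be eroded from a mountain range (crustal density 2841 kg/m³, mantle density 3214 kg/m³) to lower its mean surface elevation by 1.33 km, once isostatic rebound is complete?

11.5 km

Net drop Δ = e − u = e − e ρ_c/ρ_m = e (ρ_m − ρ_c)/ρ_m.
e = Δ ρ_m/(ρ_m − ρ_c) = 1.33 km × 3214/373 = 11.5 km.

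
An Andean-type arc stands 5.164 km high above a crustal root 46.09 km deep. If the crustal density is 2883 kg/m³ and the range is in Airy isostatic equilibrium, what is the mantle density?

3210 kg/m³

Airy balance: ρ_c h = (ρ_m − ρ_c) r → ρ_m = ρ_c (1 + h/r).
ρ_m = 2883 × (1 + 5.164 km/46.09 km) = 3210 kg/m³.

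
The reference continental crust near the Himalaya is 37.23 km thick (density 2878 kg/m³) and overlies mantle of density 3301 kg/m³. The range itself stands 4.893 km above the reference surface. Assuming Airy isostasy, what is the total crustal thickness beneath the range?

75.4 km

Root depth r = h ρ_c / (ρ_m − ρ_c) = 4.893 km × 2878 / 423 = 33.29 km.
Total thickness = T + h + r = 37.23 km + 4.893 km + 33.29 km = 75.4 km.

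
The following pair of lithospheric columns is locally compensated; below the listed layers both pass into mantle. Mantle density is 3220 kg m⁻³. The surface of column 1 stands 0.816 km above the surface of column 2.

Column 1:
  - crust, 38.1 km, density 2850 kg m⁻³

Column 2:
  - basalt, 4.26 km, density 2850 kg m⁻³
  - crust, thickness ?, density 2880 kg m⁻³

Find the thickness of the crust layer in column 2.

Take the compensation level at the base of the deeper column (depth z_c below the surface of column 1) and equate Σ ρ_i t_i down to z_c; mantle fills any gap and the z_c terms cancel.
Column 1: 38.1×2850 + (z_c − 38.1)×3220
Column 2: 0.816×0 + 4.26×2850 + x×2880 + (z_c − 0.816 − 4.26 − x)×3220
The z_c×3220 term appears on both sides and cancels. Collect the known terms of each column as K = Σ(ρt)_known − 3220 × (depth of known layers): K_1 = 108585 − 3220×38.1 = −14097; K_2 = 12141 − 3220×(0.816 + 4.26) = −4203.72.
Balance: K_1 = K_2 − x×(3220 − 2880), so x = (K_2 − K_1)/(3220 − 2880) = 9893.28/340 = 29.1 km.

29.1 km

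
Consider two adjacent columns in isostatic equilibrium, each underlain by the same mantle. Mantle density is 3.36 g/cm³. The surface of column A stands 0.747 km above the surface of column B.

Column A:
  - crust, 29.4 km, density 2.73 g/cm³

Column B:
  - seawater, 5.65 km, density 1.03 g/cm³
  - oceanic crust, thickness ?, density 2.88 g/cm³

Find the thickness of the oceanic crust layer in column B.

Take the compensation level at the base of the deeper column (depth z_c below the surface of column A) and equate Σ ρ_i t_i down to z_c; mantle fills any gap and the z_c terms cancel.
Column A: 29.4×2.73 + (z_c − 29.4)×3.36
Column B: 0.747×0 + 5.65×1.03 + x×2.88 + (z_c − 0.747 − 5.65 − x)×3.36
The z_c×3.36 term appears on both sides and cancels. Collect the known terms of each column as K = Σ(ρt)_known − 3.36 × (depth of known layers): K_A = 80.262 − 3.36×29.4 = −18.522; K_B = 5.8195 − 3.36×(0.747 + 5.65) = −15.67442.
Balance: K_A = K_B − x×(3.36 − 2.88), so x = (K_B − K_A)/(3.36 − 2.88) = 2.84758/0.48 = 5.93 km.

5.93 km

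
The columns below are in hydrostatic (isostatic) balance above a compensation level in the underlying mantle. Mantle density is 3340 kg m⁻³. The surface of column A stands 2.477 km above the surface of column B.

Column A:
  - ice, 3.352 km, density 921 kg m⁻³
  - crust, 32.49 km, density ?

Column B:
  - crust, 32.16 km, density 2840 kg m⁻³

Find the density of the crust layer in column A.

Take the compensation level at the base of the deeper column (depth z_c below the surface of column A) and equate Σ ρ_i t_i down to z_c; mantle fills any gap and the z_c terms cancel.
Column A: 3.352×921 + 32.49×ρ + (z_c − 35.842)×3340
Column B: 2.477×0 + 32.16×2840 + (z_c − 2.477 − 32.16)×3340
The z_c×3340 term appears on both sides and cancels. Collect the known terms of each column as K = Σ(ρt)_known − 3340 × (depth of known layers): K_A = 3087.192 − 3340×35.842 = −116625.088; K_B = 91334.4 − 3340×(2.477 + 32.16) = −24353.18.
Balance: K_A + 32.49×ρ = K_B, so ρ = (K_B − K_A)/32.49 = 92271.9/32.49 = 2840 kg m⁻³.

2840 kg m⁻³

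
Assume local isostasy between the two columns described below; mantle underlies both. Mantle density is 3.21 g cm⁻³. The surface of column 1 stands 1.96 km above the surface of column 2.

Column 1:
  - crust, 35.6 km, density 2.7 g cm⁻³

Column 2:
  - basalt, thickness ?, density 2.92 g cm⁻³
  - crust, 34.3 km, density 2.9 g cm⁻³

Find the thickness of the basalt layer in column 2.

4.25 km

Take the compensation level at the base of the deeper column (depth z_c below the surface of column 1) and equate Σ ρ_i t_i down to z_c; mantle fills any gap and the z_c terms cancel.
Column 1: 35.6×2.7 + (z_c − 35.6)×3.21
Column 2: 1.96×0 + x×2.92 + 34.3×2.9 + (z_c − 1.96 − 34.3 − x)×3.21
The z_c×3.21 term appears on both sides and cancels. Collect the known terms of each column as K = Σ(ρt)_known − 3.21 × (depth of known layers): K_1 = 96.12 − 3.21×35.6 = −18.156; K_2 = 99.47 − 3.21×(1.96 + 34.3) = −16.9246.
Balance: K_1 = K_2 − x×(3.21 − 2.92), so x = (K_2 − K_1)/(3.21 − 2.92) = 1.2314/0.29 = 4.25 km.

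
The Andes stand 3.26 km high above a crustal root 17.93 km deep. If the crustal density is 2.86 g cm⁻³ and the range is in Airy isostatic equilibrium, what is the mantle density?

3.38 g cm⁻³

Airy balance: ρ_c h = (ρ_m − ρ_c) r → ρ_m = ρ_c (1 + h/r).
ρ_m = 2.86 × (1 + 3.26 km/17.93 km) = 3.38 g cm⁻³.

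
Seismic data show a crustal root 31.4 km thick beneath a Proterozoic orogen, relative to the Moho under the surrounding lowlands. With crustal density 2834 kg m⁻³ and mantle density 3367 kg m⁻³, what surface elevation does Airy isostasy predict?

Isostatic balance requires: ρ_c h = (ρ_m − ρ_c) r.
h = r (ρ_m − ρ_c) / ρ_c = 31.4 km × (3367 − 2834) / 2834 = 5.91 km.

5.91 km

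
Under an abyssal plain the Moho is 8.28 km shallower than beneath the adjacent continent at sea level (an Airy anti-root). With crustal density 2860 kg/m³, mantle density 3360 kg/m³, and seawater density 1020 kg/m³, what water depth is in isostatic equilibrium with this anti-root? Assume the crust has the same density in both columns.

Replacing a thickness d of crust by seawater at the top must be balanced by replacing crust with mantle at the base: d (ρ_c − ρ_w) = a (ρ_m − ρ_c).
d = a (ρ_m − ρ_c)/(ρ_c − ρ_w) = 8.28 km × 500/1840 = 2.25 km.

2.25 km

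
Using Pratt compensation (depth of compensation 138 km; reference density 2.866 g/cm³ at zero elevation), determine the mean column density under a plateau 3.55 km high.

2.79 g/cm³

Pratt balance: ρ_ref D = ρ (D + h).
ρ = ρ_ref D/(D + h) = 2.866 × 138 km/(138 km + 3.55 km) = 2.79 g/cm³.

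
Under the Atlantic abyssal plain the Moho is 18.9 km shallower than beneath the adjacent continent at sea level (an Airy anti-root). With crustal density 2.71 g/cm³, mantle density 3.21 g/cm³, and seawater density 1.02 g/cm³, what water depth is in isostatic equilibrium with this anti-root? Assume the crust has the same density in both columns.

Replacing a thickness d of crust by seawater at the top must be balanced by replacing crust with mantle at the base: d (ρ_c − ρ_w) = a (ρ_m − ρ_c).
d = a (ρ_m − ρ_c)/(ρ_c − ρ_w) = 18.9 km × 0.5/1.69 = 5.59 km.

5.59 km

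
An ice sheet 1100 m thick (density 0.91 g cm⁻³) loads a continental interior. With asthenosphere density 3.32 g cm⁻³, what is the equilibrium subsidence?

For local isostatic compensation: the ice load ρ_ice t is balanced by mantle displaced below, ρ_m s.
s = t ρ_ice / ρ_m = 1100 m × 0.91/3.32 = 302 m.

302 m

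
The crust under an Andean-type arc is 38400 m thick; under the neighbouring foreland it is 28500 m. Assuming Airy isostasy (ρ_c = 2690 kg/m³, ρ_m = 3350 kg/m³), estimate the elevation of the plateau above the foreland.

Excess crust Δ = 38400 m − 28500 m = 9900 m, split between elevation h and root r with h + r = Δ.
Airy balance ρ_c h = (ρ_m − ρ_c) r gives r = h ρ_c/(ρ_m − ρ_c), so h (1 + ρ_c/(ρ_m − ρ_c)) = Δ, i.e. h = Δ (ρ_m − ρ_c)/ρ_m.
h = 9900 m × 660/3350 = 1950 m.

1950 m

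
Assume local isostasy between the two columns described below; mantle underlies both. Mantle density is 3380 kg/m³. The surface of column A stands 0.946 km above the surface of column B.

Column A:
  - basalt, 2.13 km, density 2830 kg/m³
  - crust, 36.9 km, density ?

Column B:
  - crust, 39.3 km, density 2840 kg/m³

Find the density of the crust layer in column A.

2750 kg/m³

Take the compensation level at the base of the deeper column (depth z_c below the surface of column A) and equate Σ ρ_i t_i down to z_c; mantle fills any gap and the z_c terms cancel.
Column A: 2.13×2830 + 36.9×ρ + (z_c − 39.03)×3380
Column B: 0.946×0 + 39.3×2840 + (z_c − 0.946 − 39.3)×3380
The z_c×3380 term appears on both sides and cancels. Collect the known terms of each column as K = Σ(ρt)_known − 3380 × (depth of known layers): K_A = 6027.9 − 3380×39.03 = −125893.5; K_B = 111612 − 3380×(0.946 + 39.3) = −24419.48.
Balance: K_A + 36.9×ρ = K_B, so ρ = (K_B − K_A)/36.9 = 101474/36.9 = 2750 kg/m³.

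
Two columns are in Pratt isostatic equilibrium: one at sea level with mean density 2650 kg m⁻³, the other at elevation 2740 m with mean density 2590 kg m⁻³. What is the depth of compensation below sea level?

118000 m

ρ_ref D = ρ (D + h) → D (ρ_ref − ρ) = ρ h.
D = ρ h/(ρ_ref − ρ) = 2590 × 2740 m/(2650 − 2590) = 118000 m.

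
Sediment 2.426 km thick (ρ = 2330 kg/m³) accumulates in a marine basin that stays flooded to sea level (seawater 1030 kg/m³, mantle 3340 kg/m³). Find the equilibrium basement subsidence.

1.37 km

Submarine loading: the sediment displaces seawater, and the subsidence is in turn flooded, so s (ρ_m − ρ_w) = t (ρ_sed − ρ_w).
s = 2.426 km × (2330 − 1030) / (3340 − 1030) = 1.37 km.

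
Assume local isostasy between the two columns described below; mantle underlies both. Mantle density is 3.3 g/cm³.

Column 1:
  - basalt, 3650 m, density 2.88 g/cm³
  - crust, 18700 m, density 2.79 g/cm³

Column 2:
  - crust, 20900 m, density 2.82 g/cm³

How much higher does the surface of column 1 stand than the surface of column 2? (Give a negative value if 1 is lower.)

315 m

For any compensation level in the mantle, the mantle terms cancel and isostasy reduces to e = (Σt_1 − Σt_2) − (Σ(ρt)_1 − Σ(ρt)_2) / ρ_m.
Σt_1 = 22350 m; Σt_2 = 20900 m; Σ(ρt)_1 = 62685; Σ(ρt)_2 = 58938 (in m·g/cm³).
e = (22350 − 20900) − (62685 − 58938) / 3.3 = 315 m.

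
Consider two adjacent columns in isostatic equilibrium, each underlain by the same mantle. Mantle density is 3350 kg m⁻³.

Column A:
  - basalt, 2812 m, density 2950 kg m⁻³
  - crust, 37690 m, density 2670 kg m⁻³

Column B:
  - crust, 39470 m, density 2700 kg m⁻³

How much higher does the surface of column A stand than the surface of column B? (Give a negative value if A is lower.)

328 m

For any compensation level in the mantle, the mantle terms cancel and isostasy reduces to e = (Σt_A − Σt_B) − (Σ(ρt)_A − Σ(ρt)_B) / ρ_m.
Σt_A = 40502 m; Σt_B = 39470 m; Σ(ρt)_A = 108927700; Σ(ρt)_B = 106569000 (in m·kg m⁻³).
e = (40502 − 39470) − (108927700 − 106569000) / 3350 = 328 m.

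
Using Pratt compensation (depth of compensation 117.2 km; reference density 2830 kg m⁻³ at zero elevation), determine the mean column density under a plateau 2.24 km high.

2780 kg m⁻³

Pratt balance: ρ_ref D = ρ (D + h).
ρ = ρ_ref D/(D + h) = 2830 × 117.2 km/(117.2 km + 2.24 km) = 2780 kg m⁻³.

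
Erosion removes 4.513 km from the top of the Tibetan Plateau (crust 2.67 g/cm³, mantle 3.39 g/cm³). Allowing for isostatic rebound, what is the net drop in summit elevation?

Rebound u = e ρ_c/ρ_m = 4.513 km × 2.67/3.39 = 3.554 km.
Net surface drop = e − u = 4.513 km − 3.554 km = e (ρ_m − ρ_c)/ρ_m = 0.959 km.

0.959 km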